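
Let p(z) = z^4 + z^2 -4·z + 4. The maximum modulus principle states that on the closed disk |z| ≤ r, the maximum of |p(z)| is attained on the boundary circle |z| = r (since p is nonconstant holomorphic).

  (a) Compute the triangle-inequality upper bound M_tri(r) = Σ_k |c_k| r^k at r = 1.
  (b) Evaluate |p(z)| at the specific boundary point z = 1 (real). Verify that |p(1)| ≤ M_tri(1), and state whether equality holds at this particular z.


Coefficients: c_0 = 4, c_1 = -4, c_2 = 1, c_3 = 0, c_4 = 1. Radius r = 1.
Part (a). Triangle bound: M_tri(r) = Σ_k |c_k| r^k
  = |4|·1^0 + |-4|·1^1 + |1|·1^2 + |0|·1^3 + |1|·1^4
  = 4 + 4 + 1 + 0 + 1 = 10.
This bounds M(r) := max_{|z|=r} |p(z)| from above; equality holds iff all terms c_k z^k can be made to align in phase at a single z on |z|=r.
Part (b). At z = 1 (real, on the circle |z| = r):
  p(1) = (4)·1^0 + (-4)·1^1 + (1)·1^2 + (0)·1^3 + (1)·1^4 = 2.
  |p(1)| = 2.
Check: |p(1)| = 2 ≤ 10 = M_tri(1). ✓ Equality does not hold at z = 1 (the coefficients have mixed signs, so the terms do not all align in phase there).

M_tri(1) = 10; |p(1)| = 2; equality at z=1: no.


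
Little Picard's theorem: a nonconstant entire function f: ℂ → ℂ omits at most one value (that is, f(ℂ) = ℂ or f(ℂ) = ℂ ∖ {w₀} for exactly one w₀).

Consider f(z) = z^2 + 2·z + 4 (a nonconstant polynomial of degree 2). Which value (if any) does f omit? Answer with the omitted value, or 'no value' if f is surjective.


Little Picard bounds the complement of f(ℂ) to at most one point.
For every w ∈ ℂ, the equation p(z) − w = 0 is a nonconstant polynomial in z and hence has at least one root by the fundamental theorem of algebra. So p is surjective onto ℂ, omitting no value.

Omitted value: no value.


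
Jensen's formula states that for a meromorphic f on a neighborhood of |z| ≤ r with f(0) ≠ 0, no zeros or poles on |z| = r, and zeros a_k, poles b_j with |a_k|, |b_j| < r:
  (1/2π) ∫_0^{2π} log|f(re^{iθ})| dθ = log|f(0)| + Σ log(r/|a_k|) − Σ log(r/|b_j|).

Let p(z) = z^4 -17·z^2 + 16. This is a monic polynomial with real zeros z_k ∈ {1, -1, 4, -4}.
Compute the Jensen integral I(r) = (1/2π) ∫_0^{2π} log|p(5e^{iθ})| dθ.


Zeros: -4, -1, 1, 4; r = 5.
Inside |z| < r: -4, -1, 1, 4. Outside (|z| ≥ r): ∅.
p(0) = 16, so log|p(0)| = log(16) = 2.7726.
Apply Jensen: I(r) = log|p(0)| + Σ_k log(r/|z_k|), summed over zeros inside |z| < r.
  log(r/|z_k|) for z_k = 1: log(5/1) = 1.6094
  log(r/|z_k|) for z_k = -1: log(5/1) = 1.6094
  log(r/|z_k|) for z_k = 4: log(5/4) = 0.2231
  log(r/|z_k|) for z_k = -4: log(5/4) = 0.2231
Sum over inside zeros: 3.6652.
I(r) = log|p(0)| + (inside sum) = 2.7726 + 3.6652 = 6.4378.
Closed form (all zeros inside, monic): I(r) = n·log(r) = 4·log(5) = 6.4378. ✓

I(r) ≈ 6.4378.


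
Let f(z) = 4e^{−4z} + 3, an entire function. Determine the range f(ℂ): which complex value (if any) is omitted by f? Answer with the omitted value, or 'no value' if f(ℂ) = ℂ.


Little Picard bounds the complement of f(ℂ) to at most one point.
e^{−4z} is never zero on ℂ, so 4·e^{−4z} takes every value in ℂ ∖ {0}. Adding 3 shifts the range to ℂ ∖ {3}. Thus f omits exactly the value 3.

Omitted value: 3.


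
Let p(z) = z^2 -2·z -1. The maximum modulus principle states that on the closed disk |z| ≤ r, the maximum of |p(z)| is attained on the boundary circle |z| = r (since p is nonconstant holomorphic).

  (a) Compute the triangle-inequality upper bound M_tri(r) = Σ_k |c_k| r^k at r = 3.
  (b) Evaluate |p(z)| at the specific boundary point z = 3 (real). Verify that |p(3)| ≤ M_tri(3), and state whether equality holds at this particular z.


Coefficients: c_0 = -1, c_1 = -2, c_2 = 1. Radius r = 3.
Part (a). Triangle bound: M_tri(r) = Σ_k |c_k| r^k
  = |-1|·3^0 + |-2|·3^1 + |1|·3^2
  = 1 + 6 + 9 = 16.
This bounds M(r) := max_{|z|=r} |p(z)| from above; equality holds iff all terms c_k z^k can be made to align in phase at a single z on |z|=r.
Part (b). At z = 3 (real, on the circle |z| = r):
  p(3) = (-1)·3^0 + (-2)·3^1 + (1)·3^2 = 2.
  |p(3)| = 2.
Check: |p(3)| = 2 ≤ 16 = M_tri(3). ✓ Equality does not hold at z = 3 (the coefficients have mixed signs, so the terms do not all align in phase there).

M_tri(3) = 16; |p(3)| = 2; equality at z=3: no.


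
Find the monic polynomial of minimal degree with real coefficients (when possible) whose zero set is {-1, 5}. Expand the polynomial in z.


The polynomial is p(z) = ∏_{α ∈ S} (z − α), where S = {-1, 5}.
Expanding the product yields: p(z) = z^2 -4·z -5.
The resulting polynomial has degree 2 and real coefficients as required.

p(z) = z^2 -4·z -5.


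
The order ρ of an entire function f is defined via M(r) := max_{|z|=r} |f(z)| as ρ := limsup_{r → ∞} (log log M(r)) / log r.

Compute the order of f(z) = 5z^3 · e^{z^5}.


M(r) = max_{|z|=r} |5|·|z|^3·|e^{z^5}| = 5·r^3 · e^{1r^5} (the factors attain their maxima compatibly on |z|=r). Then log M(r) = log 5 + 3·log r + 1r^5, dominated by the last term, so log log M(r) ~ 5·log r. The polynomial factor 5z^3 contributes only a log r term and does not affect the order. ρ = 5.
Therefore ρ = 5.

Order ρ = 5.


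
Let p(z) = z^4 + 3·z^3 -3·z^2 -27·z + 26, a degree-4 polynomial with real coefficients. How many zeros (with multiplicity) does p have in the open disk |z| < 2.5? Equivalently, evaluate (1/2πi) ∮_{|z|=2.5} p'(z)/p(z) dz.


The zeros of p are: 2, (-3 + 2i), (-3 - 2i), 1.
Their magnitudes are: 2, 3.606, 3.606, 1.
Zeros with |z| < R = 2.5: 2, 1.
Count = 2.
By the argument principle, (1/2πi) ∮_{|z|=R} p'(z)/p(z) dz equals exactly this count.

Number of zeros inside |z| < 2.5: 2.


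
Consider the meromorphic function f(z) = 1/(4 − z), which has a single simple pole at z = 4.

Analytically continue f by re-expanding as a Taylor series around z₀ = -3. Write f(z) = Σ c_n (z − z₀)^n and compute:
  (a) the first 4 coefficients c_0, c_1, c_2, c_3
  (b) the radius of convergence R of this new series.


Let w = z − z₀, so z = z₀ + w.
Then 4 − z = 4 − (z₀ + w) = (4 − z₀) − w = 7 − w.
f(z) = 1/(7 − w) = (1/(7)) · 1/(1 − w/(7)) = Σ_{n≥0} w^n / (7)^(n+1).
So c_n = 1/(7)^(n+1):
  c_0 = 1/(7)^1 = 1/7.
  c_1 = 1/(7)^2 = 1/49.
  c_2 = 1/(7)^3 = 1/343.
  c_3 = 1/(7)^4 = 1/2401.
The series is valid for |w/d| < 1, i.e. |z − z₀| < |d|.
Radius of convergence: R = |4 − z₀| = |7| = 7 (distance from z₀ to the singularity z = 4).

c_0 = 1/7, c_1 = 1/49, c_2 = 1/343, c_3 = 1/2401; R = 7.


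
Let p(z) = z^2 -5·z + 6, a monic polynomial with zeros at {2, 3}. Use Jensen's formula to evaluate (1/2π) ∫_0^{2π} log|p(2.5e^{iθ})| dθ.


Zeros: 2, 3; r = 2.5.
Inside |z| < r: 2. Outside (|z| ≥ r): 3.
p(0) = 6, so log|p(0)| = log(6) = 1.7918.
Apply Jensen: I(r) = log|p(0)| + Σ_k log(r/|z_k|), summed over zeros inside |z| < r.
  log(r/|z_k|) for z_k = 2: log(2.5/2) = 0.2231
  Outside zeros (3) contribute nothing to the Jensen sum.
Sum over inside zeros: 0.2231.
I(r) = log|p(0)| + (inside sum) = 1.7918 + 0.2231 = 2.0149.
Note: since some zeros are outside |z| ≤ r, the simplified n·log(r) form does NOT apply — only the inside zeros contribute.

I(r) ≈ 2.0149.


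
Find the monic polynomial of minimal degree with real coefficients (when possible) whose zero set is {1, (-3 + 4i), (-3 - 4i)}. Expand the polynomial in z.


The polynomial is p(z) = ∏_{α ∈ S} (z − α), where S = {1, (-3 + 4i), (-3 - 4i)}.
Expanding the product yields: p(z) = z^3 + 5·z^2 + 19·z -25.
Note conjugate pairs combine to real quadratics: (z − (-3+4i))(z − (-3−4i)) = z² + 6z + 25.
The resulting polynomial has degree 3 and real coefficients as required.

p(z) = z^3 + 5·z^2 + 19·z -25.


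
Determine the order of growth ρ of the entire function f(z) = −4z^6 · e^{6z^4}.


M(r) = max_{|z|=r} |-4|·|z|^6·|e^{6z^4}| = 4·r^6 · e^{6r^4} (the factors attain their maxima compatibly on |z|=r). Then log M(r) = log 4 + 6·log r + 6r^4, dominated by the last term, so log log M(r) ~ 4·log r. The polynomial factor -4z^6 contributes only a log r term and does not affect the order. ρ = 4.
Therefore ρ = 4.

Order ρ = 4.


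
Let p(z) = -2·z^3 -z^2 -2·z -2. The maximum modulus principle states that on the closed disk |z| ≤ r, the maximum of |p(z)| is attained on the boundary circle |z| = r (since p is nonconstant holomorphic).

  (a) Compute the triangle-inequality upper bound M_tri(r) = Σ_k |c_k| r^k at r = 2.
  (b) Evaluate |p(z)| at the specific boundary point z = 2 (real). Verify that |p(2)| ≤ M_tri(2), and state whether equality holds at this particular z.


Coefficients: c_0 = -2, c_1 = -2, c_2 = -1, c_3 = -2. Radius r = 2.
Part (a). Triangle bound: M_tri(r) = Σ_k |c_k| r^k
  = |-2|·2^0 + |-2|·2^1 + |-1|·2^2 + |-2|·2^3
  = 2 + 4 + 4 + 16 = 26.
This bounds M(r) := max_{|z|=r} |p(z)| from above; equality holds iff all terms c_k z^k can be made to align in phase at a single z on |z|=r.
Part (b). At z = 2 (real, on the circle |z| = r):
  p(2) = (-2)·2^0 + (-2)·2^1 + (-1)·2^2 + (-2)·2^3 = -26.
  |p(2)| = 26.
Since all nonzero coefficients share the same sign, |p(2)| = 26 = M_tri(2); the triangle bound is attained at z = 2, so in fact M(r) = 26.

M_tri(2) = 26; |p(2)| = 26; equality at z=2: yes.


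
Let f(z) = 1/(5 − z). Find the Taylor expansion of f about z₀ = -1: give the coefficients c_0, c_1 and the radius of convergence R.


Let w = z − z₀, so z = z₀ + w.
Then 5 − z = 5 − (z₀ + w) = (5 − z₀) − w = 6 − w.
f(z) = 1/(6 − w) = (1/(6)) · 1/(1 − w/(6)) = Σ_{n≥0} w^n / (6)^(n+1).
So c_n = 1/(6)^(n+1):
  c_0 = 1/(6)^1 = 1/6.
  c_1 = 1/(6)^2 = 1/36.
The series is valid for |w/d| < 1, i.e. |z − z₀| < |d|.
Radius of convergence: R = |5 − z₀| = |6| = 6 (distance from z₀ to the singularity z = 5).

c_0 = 1/6, c_1 = 1/36; R = 6.


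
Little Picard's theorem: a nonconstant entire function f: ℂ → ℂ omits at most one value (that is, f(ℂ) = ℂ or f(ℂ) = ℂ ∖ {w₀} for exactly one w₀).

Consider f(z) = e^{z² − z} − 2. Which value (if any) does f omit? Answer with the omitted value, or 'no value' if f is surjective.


Little Picard bounds the complement of f(ℂ) to at most one point.
The exponent g(z) = z² − z is a nonconstant polynomial, hence surjective onto ℂ. So e^{g(z)} takes every value in {e^w : w ∈ ℂ} = ℂ ∖ {0}. Adding -2 shifts the range to ℂ ∖ {-2}. f omits exactly -2.

Omitted value: -2.


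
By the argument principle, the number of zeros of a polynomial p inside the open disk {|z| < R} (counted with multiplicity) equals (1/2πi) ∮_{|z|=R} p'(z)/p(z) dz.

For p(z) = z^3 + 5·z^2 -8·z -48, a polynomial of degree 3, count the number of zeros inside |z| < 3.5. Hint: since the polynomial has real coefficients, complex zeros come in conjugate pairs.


The zeros of p are: -4, -4, 3.
Their magnitudes are: 4, 4, 3.
Zeros with |z| < R = 3.5: 3.
Count = 1.
By the argument principle, (1/2πi) ∮_{|z|=R} p'(z)/p(z) dz equals exactly this count.

Number of zeros inside |z| < 3.5: 1.


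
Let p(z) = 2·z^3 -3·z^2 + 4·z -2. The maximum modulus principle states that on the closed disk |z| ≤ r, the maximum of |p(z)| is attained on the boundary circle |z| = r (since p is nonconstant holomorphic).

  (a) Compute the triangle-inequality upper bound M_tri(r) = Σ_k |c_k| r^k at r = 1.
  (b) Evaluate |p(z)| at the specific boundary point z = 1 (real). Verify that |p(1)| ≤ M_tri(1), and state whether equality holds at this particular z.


Coefficients: c_0 = -2, c_1 = 4, c_2 = -3, c_3 = 2. Radius r = 1.
Part (a). Triangle bound: M_tri(r) = Σ_k |c_k| r^k
  = |-2|·1^0 + |4|·1^1 + |-3|·1^2 + |2|·1^3
  = 2 + 4 + 3 + 2 = 11.
This bounds M(r) := max_{|z|=r} |p(z)| from above; equality holds iff all terms c_k z^k can be made to align in phase at a single z on |z|=r.
Part (b). At z = 1 (real, on the circle |z| = r):
  p(1) = (-2)·1^0 + (4)·1^1 + (-3)·1^2 + (2)·1^3 = 1.
  |p(1)| = 1.
Check: |p(1)| = 1 ≤ 11 = M_tri(1). ✓ Equality does not hold at z = 1 (the coefficients have mixed signs, so the terms do not all align in phase there).

M_tri(1) = 11; |p(1)| = 1; equality at z=1: no.


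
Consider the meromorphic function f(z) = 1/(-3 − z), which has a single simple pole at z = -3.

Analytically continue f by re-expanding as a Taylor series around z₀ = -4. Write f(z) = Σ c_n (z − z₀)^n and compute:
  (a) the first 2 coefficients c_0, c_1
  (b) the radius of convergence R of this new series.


Let w = z − z₀, so z = z₀ + w.
Then -3 − z = -3 − (z₀ + w) = (-3 − z₀) − w = 1 − w.
f(z) = 1/(1 − w) = (1/(1)) · 1/(1 − w/(1)) = Σ_{n≥0} w^n / (1)^(n+1).
So c_n = 1/(1)^(n+1):
  c_0 = 1/(1)^1 = 1.
  c_1 = 1/(1)^2 = 1.
The series is valid for |w/d| < 1, i.e. |z − z₀| < |d|.
Radius of convergence: R = |-3 − z₀| = |1| = 1 (distance from z₀ to the singularity z = -3).

c_0 = 1, c_1 = 1; R = 1.


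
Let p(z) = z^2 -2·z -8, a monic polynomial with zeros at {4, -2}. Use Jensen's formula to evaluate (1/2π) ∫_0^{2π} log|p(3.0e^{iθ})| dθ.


Zeros: -2, 4; r = 3.0.
Inside |z| < r: -2. Outside (|z| ≥ r): 4.
p(0) = -8, so log|p(0)| = log(8) = 2.0794.
Apply Jensen: I(r) = log|p(0)| + Σ_k log(r/|z_k|), summed over zeros inside |z| < r.
  log(r/|z_k|) for z_k = -2: log(3.0/2) = 0.4055
  Outside zeros (4) contribute nothing to the Jensen sum.
Sum over inside zeros: 0.4055.
I(r) = log|p(0)| + (inside sum) = 2.0794 + 0.4055 = 2.4849.
Note: since some zeros are outside |z| ≤ r, the simplified n·log(r) form does NOT apply — only the inside zeros contribute.

I(r) ≈ 2.4849.


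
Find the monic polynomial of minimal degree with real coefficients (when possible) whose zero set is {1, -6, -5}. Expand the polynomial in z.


The polynomial is p(z) = ∏_{α ∈ S} (z − α), where S = {1, -6, -5}.
Expanding the product yields: p(z) = z^3 + 10·z^2 + 19·z -30.
The resulting polynomial has degree 3 and real coefficients as required.

p(z) = z^3 + 10·z^2 + 19·z -30.


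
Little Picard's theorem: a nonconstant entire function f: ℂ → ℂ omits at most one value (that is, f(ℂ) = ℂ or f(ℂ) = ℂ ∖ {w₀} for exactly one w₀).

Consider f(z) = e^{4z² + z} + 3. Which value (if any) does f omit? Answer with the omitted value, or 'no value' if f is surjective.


Little Picard bounds the complement of f(ℂ) to at most one point.
The exponent g(z) = 4z² + z is a nonconstant polynomial, hence surjective onto ℂ. So e^{g(z)} takes every value in {e^w : w ∈ ℂ} = ℂ ∖ {0}. Adding 3 shifts the range to ℂ ∖ {3}. f omits exactly 3.

Omitted value: 3.


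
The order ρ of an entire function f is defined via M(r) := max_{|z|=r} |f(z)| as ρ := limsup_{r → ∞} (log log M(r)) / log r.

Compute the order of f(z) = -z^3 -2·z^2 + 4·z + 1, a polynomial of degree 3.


|f(z)| ≤ Σ|c_k|·r^k = O(r^3) as r → ∞. Polynomial growth is O(e^{r^ε}) for every ε > 0 (since r^3/e^{r^ε} → 0), so ρ ≤ ε for all ε > 0, i.e. ρ = 0. Every nonconstant polynomial has order 0.
Therefore ρ = 0.

Order ρ = 0.


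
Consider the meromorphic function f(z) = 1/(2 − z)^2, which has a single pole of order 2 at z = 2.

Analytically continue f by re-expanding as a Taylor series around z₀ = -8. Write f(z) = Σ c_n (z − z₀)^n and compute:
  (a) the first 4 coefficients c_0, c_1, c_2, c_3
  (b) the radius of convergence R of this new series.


Let w = z − z₀, so z = z₀ + w.
Then 2 − z = 2 − (z₀ + w) = (2 − z₀) − w = 10 − w.
f(z) = 1/(10 − w)^2 = (1/(10)^2) · (1 − w/(10))^{−2}.
By the binomial series (1−u)^{−2} = Σ_{n≥0} C(n+1, 1) u^n for |u|<1, with u = w/(10):
  c_n = C(n+1, 1) / (10)^(n+2).
  c_0 = 1/(10)^2 = 1/100.
  c_1 = 2/(10)^3 = 1/500.
  c_2 = 3/(10)^4 = 3/10000.
  c_3 = 4/(10)^5 = 1/25000.
The series is valid for |w/d| < 1, i.e. |z − z₀| < |d|.
Radius of convergence: R = |2 − z₀| = |10| = 10 (distance from z₀ to the singularity z = 2).

c_0 = 1/100, c_1 = 1/500, c_2 = 3/10000, c_3 = 1/25000; R = 10.


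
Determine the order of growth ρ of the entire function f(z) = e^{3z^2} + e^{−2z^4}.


Each summand is entire of order 2 and 4 respectively (as in the single-exponential case). The order of a sum is at most the max of the orders, so ρ ≤ 4. For the lower bound: on |z|=r choose arg z so that -2z^4 is real positive; then |e^{-2z^4}| = e^{2r^4} while |e^{3z^2}| ≤ e^{3r^2} = o(e^{2r^4}). So |f| ≥ e^{2r^4}(1 − o(1)) and ρ ≥ 4. Hence ρ = max(2, 4) = 4.
Therefore ρ = 4.

Order ρ = 4.


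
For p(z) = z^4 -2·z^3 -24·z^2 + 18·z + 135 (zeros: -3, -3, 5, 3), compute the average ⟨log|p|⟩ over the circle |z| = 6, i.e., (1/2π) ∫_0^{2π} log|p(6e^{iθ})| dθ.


Zeros: -3, -3, 3, 5; r = 6.
Inside |z| < r: -3, -3, 3, 5. Outside (|z| ≥ r): ∅.
p(0) = 135, so log|p(0)| = log(135) = 4.9053.
Apply Jensen: I(r) = log|p(0)| + Σ_k log(r/|z_k|), summed over zeros inside |z| < r.
  log(r/|z_k|) for z_k = -3: log(6/3) = 0.6931
  log(r/|z_k|) for z_k = -3: log(6/3) = 0.6931
  log(r/|z_k|) for z_k = 5: log(6/5) = 0.1823
  log(r/|z_k|) for z_k = 3: log(6/3) = 0.6931
Sum over inside zeros: 2.2618.
I(r) = log|p(0)| + (inside sum) = 4.9053 + 2.2618 = 7.1670.
Closed form (all zeros inside, monic): I(r) = n·log(r) = 4·log(6) = 7.1670. ✓

I(r) ≈ 7.1670.


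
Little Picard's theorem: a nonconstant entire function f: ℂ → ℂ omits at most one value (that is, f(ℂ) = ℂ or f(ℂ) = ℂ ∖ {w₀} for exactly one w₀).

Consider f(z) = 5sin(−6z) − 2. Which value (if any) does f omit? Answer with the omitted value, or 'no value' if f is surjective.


Little Picard bounds the complement of f(ℂ) to at most one point.
sin is entire and surjective onto ℂ: for every w ∈ ℂ, sin(ζ) = w has a solution ζ ∈ ℂ (e.g., via the complex inverse arcsin). With ζ = −6z this gives z = ζ/(-6). Then 5·sin(−6z) takes every value in 5·ℂ = ℂ, and adding -2 is a bijection of ℂ. So f is surjective and omits no value. (Note: only on the real line is sin bounded by [−1, 1].)

Omitted value: no value.


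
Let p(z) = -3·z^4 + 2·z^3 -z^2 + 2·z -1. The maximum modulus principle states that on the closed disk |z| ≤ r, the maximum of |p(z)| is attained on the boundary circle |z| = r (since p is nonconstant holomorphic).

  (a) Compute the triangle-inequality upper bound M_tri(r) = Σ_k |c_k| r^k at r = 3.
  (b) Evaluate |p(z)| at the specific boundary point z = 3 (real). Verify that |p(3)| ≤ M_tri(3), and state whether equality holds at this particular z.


Coefficients: c_0 = -1, c_1 = 2, c_2 = -1, c_3 = 2, c_4 = -3. Radius r = 3.
Part (a). Triangle bound: M_tri(r) = Σ_k |c_k| r^k
  = |-1|·3^0 + |2|·3^1 + |-1|·3^2 + |2|·3^3 + |-3|·3^4
  = 1 + 6 + 9 + 54 + 243 = 313.
This bounds M(r) := max_{|z|=r} |p(z)| from above; equality holds iff all terms c_k z^k can be made to align in phase at a single z on |z|=r.
Part (b). At z = 3 (real, on the circle |z| = r):
  p(3) = (-1)·3^0 + (2)·3^1 + (-1)·3^2 + (2)·3^3 + (-3)·3^4 = -193.
  |p(3)| = 193.
Check: |p(3)| = 193 ≤ 313 = M_tri(3). ✓ Equality does not hold at z = 3 (the coefficients have mixed signs, so the terms do not all align in phase there).

M_tri(3) = 313; |p(3)| = 193; equality at z=3: no.


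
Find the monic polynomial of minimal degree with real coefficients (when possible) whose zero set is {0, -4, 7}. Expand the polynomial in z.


The polynomial is p(z) = ∏_{α ∈ S} (z − α), where S = {0, -4, 7}.
Expanding the product yields: p(z) = z^3 -3·z^2 -28·z.
The resulting polynomial has degree 3 and real coefficients as required.

p(z) = z^3 -3·z^2 -28·z.


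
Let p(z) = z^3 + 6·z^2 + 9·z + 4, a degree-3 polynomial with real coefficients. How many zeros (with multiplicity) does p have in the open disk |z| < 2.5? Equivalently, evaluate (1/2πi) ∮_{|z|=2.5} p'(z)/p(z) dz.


The zeros of p are: -4, -1, -1.
Their magnitudes are: 4, 1, 1.
Zeros with |z| < R = 2.5: -1, -1.
Count = 2.
By the argument principle, (1/2πi) ∮_{|z|=R} p'(z)/p(z) dz equals exactly this count.

Number of zeros inside |z| < 2.5: 2.


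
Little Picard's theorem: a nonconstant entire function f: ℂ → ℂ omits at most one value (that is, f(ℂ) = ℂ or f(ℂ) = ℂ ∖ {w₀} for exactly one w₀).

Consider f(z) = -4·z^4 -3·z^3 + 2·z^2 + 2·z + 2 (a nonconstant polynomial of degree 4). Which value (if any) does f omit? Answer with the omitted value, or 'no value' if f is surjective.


Little Picard bounds the complement of f(ℂ) to at most one point.
For every w ∈ ℂ, the equation p(z) − w = 0 is a nonconstant polynomial in z and hence has at least one root by the fundamental theorem of algebra. So p is surjective onto ℂ, omitting no value.

Omitted value: no value.


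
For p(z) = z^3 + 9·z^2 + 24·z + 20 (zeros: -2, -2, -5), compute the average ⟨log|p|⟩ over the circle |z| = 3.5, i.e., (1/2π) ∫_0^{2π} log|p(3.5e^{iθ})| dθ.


Zeros: -5, -2, -2; r = 3.5.
Inside |z| < r: -2, -2. Outside (|z| ≥ r): -5.
p(0) = 20, so log|p(0)| = log(20) = 2.9957.
Apply Jensen: I(r) = log|p(0)| + Σ_k log(r/|z_k|), summed over zeros inside |z| < r.
  log(r/|z_k|) for z_k = -2: log(3.5/2) = 0.5596
  log(r/|z_k|) for z_k = -2: log(3.5/2) = 0.5596
  Outside zeros (-5) contribute nothing to the Jensen sum.
Sum over inside zeros: 1.1192.
I(r) = log|p(0)| + (inside sum) = 2.9957 + 1.1192 = 4.1150.
Note: since some zeros are outside |z| ≤ r, the simplified n·log(r) form does NOT apply — only the inside zeros contribute.

I(r) ≈ 4.1150.


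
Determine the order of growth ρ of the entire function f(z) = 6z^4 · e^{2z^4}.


M(r) = max_{|z|=r} |6|·|z|^4·|e^{2z^4}| = 6·r^4 · e^{2r^4} (the factors attain their maxima compatibly on |z|=r). Then log M(r) = log 6 + 4·log r + 2r^4, dominated by the last term, so log log M(r) ~ 4·log r. The polynomial factor 6z^4 contributes only a log r term and does not affect the order. ρ = 4.
Therefore ρ = 4.

Order ρ = 4.


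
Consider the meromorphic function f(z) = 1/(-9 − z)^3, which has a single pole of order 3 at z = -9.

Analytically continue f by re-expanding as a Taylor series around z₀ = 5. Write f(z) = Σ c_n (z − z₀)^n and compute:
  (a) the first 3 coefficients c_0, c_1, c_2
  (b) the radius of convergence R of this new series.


Let w = z − z₀, so z = z₀ + w.
Then -9 − z = -9 − (z₀ + w) = (-9 − z₀) − w = -14 − w.
f(z) = 1/(-14 − w)^3 = (1/(-14)^3) · (1 − w/(-14))^{−3}.
By the binomial series (1−u)^{−3} = Σ_{n≥0} C(n+2, 2) u^n for |u|<1, with u = w/(-14):
  c_n = C(n+2, 2) / (-14)^(n+3).
  c_0 = 1/(-14)^3 = -1/2744.
  c_1 = 3/(-14)^4 = 3/38416.
  c_2 = 6/(-14)^5 = -3/268912.
The series is valid for |w/d| < 1, i.e. |z − z₀| < |d|.
Radius of convergence: R = |-9 − z₀| = |-14| = 14 (distance from z₀ to the singularity z = -9).

c_0 = -1/2744, c_1 = 3/38416, c_2 = -3/268912; R = 14.


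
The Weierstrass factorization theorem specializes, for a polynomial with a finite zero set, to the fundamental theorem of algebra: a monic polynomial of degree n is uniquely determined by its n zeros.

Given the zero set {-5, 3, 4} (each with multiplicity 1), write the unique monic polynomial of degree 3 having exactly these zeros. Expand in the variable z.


The polynomial is p(z) = ∏_{α ∈ S} (z − α), where S = {-5, 3, 4}.
Expanding the product yields: p(z) = z^3 -2·z^2 -23·z + 60.
The resulting polynomial has degree 3 and real coefficients as required.

p(z) = z^3 -2·z^2 -23·z + 60.


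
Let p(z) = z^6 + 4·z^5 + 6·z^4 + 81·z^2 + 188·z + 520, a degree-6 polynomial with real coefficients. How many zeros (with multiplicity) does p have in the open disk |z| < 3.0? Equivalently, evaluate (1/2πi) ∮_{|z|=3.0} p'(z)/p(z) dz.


The zeros of p are: (2 + 2i), (2 - 2i), (-3 + 2i), (-3 - 2i), (-1 + 2i), (-1 - 2i).
Their magnitudes are: 2.828, 2.828, 3.606, 3.606, 2.236, 2.236.
Zeros with |z| < R = 3.0: (2 + 2i), (2 - 2i), (-1 + 2i), (-1 - 2i).
Count = 4.
By the argument principle, (1/2πi) ∮_{|z|=R} p'(z)/p(z) dz equals exactly this count.

Number of zeros inside |z| < 3.0: 4.


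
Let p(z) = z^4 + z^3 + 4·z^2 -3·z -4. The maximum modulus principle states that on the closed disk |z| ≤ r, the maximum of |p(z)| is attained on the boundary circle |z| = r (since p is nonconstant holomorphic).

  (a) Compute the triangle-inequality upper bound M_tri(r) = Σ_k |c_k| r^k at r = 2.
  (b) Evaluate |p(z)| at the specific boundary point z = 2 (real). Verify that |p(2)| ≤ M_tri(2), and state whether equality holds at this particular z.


Coefficients: c_0 = -4, c_1 = -3, c_2 = 4, c_3 = 1, c_4 = 1. Radius r = 2.
Part (a). Triangle bound: M_tri(r) = Σ_k |c_k| r^k
  = |-4|·2^0 + |-3|·2^1 + |4|·2^2 + |1|·2^3 + |1|·2^4
  = 4 + 6 + 16 + 8 + 16 = 50.
This bounds M(r) := max_{|z|=r} |p(z)| from above; equality holds iff all terms c_k z^k can be made to align in phase at a single z on |z|=r.
Part (b). At z = 2 (real, on the circle |z| = r):
  p(2) = (-4)·2^0 + (-3)·2^1 + (4)·2^2 + (1)·2^3 + (1)·2^4 = 30.
  |p(2)| = 30.
Check: |p(2)| = 30 ≤ 50 = M_tri(2). ✓ Equality does not hold at z = 2 (the coefficients have mixed signs, so the terms do not all align in phase there).

M_tri(2) = 50; |p(2)| = 30; equality at z=2: no.


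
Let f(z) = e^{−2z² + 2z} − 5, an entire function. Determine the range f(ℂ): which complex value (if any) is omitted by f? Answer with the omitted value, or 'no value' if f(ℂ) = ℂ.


Little Picard bounds the complement of f(ℂ) to at most one point.
The exponent g(z) = −2z² + 2z is a nonconstant polynomial, hence surjective onto ℂ. So e^{g(z)} takes every value in {e^w : w ∈ ℂ} = ℂ ∖ {0}. Adding -5 shifts the range to ℂ ∖ {-5}. f omits exactly -5.

Omitted value: -5.


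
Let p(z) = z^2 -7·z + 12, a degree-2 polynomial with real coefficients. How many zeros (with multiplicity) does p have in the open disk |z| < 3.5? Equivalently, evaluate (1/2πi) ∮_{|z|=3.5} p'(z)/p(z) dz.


The zeros of p are: 4, 3.
Their magnitudes are: 4, 3.
Zeros with |z| < R = 3.5: 3.
Count = 1.
By the argument principle, (1/2πi) ∮_{|z|=R} p'(z)/p(z) dz equals exactly this count.

Number of zeros inside |z| < 3.5: 1.


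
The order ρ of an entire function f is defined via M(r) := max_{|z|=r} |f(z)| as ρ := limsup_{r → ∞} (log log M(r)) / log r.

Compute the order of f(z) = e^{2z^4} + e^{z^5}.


Each summand is entire of order 4 and 5 respectively (as in the single-exponential case). The order of a sum is at most the max of the orders, so ρ ≤ 5. For the lower bound: on |z|=r choose arg z so that 1z^5 is real positive; then |e^{1z^5}| = e^{1r^5} while |e^{2z^4}| ≤ e^{2r^4} = o(e^{1r^5}). So |f| ≥ e^{1r^5}(1 − o(1)) and ρ ≥ 5. Hence ρ = max(4, 5) = 5.
Therefore ρ = 5.

Order ρ = 5.


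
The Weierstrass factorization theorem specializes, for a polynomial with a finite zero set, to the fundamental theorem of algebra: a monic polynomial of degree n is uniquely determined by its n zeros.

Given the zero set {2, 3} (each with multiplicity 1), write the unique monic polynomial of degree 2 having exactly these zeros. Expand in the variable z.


The polynomial is p(z) = ∏_{α ∈ S} (z − α), where S = {2, 3}.
Expanding the product yields: p(z) = z^2 -5·z + 6.
The resulting polynomial has degree 2 and real coefficients as required.

p(z) = z^2 -5·z + 6.


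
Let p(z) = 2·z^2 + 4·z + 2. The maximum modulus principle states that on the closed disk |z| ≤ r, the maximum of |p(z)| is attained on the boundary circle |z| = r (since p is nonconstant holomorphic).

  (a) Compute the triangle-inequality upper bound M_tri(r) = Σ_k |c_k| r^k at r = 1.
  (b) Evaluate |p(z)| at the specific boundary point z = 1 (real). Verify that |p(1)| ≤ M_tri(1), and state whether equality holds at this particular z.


Coefficients: c_0 = 2, c_1 = 4, c_2 = 2. Radius r = 1.
Part (a). Triangle bound: M_tri(r) = Σ_k |c_k| r^k
  = |2|·1^0 + |4|·1^1 + |2|·1^2
  = 2 + 4 + 2 = 8.
This bounds M(r) := max_{|z|=r} |p(z)| from above; equality holds iff all terms c_k z^k can be made to align in phase at a single z on |z|=r.
Part (b). At z = 1 (real, on the circle |z| = r):
  p(1) = (2)·1^0 + (4)·1^1 + (2)·1^2 = 8.
  |p(1)| = 8.
Since all nonzero coefficients share the same sign, |p(1)| = 8 = M_tri(1); the triangle bound is attained at z = 1, so in fact M(r) = 8.

M_tri(1) = 8; |p(1)| = 8; equality at z=1: yes.


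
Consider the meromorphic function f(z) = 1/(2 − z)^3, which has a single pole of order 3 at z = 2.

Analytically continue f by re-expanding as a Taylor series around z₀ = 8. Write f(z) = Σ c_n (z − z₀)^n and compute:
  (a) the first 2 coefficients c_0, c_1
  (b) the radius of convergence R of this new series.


Let w = z − z₀, so z = z₀ + w.
Then 2 − z = 2 − (z₀ + w) = (2 − z₀) − w = -6 − w.
f(z) = 1/(-6 − w)^3 = (1/(-6)^3) · (1 − w/(-6))^{−3}.
By the binomial series (1−u)^{−3} = Σ_{n≥0} C(n+2, 2) u^n for |u|<1, with u = w/(-6):
  c_n = C(n+2, 2) / (-6)^(n+3).
  c_0 = 1/(-6)^3 = -1/216.
  c_1 = 3/(-6)^4 = 1/432.
The series is valid for |w/d| < 1, i.e. |z − z₀| < |d|.
Radius of convergence: R = |2 − z₀| = |-6| = 6 (distance from z₀ to the singularity z = 2).

c_0 = -1/216, c_1 = 1/432; R = 6.


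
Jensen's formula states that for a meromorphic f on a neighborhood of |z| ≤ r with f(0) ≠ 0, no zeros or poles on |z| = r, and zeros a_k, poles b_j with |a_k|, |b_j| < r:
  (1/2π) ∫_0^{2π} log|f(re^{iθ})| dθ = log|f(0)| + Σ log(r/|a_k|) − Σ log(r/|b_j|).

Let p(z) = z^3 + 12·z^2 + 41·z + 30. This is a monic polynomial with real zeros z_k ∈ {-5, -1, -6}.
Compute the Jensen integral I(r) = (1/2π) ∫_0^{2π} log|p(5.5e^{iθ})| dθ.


Zeros: -6, -5, -1; r = 5.5.
Inside |z| < r: -5, -1. Outside (|z| ≥ r): -6.
p(0) = 30, so log|p(0)| = log(30) = 3.4012.
Apply Jensen: I(r) = log|p(0)| + Σ_k log(r/|z_k|), summed over zeros inside |z| < r.
  log(r/|z_k|) for z_k = -5: log(5.5/5) = 0.0953
  log(r/|z_k|) for z_k = -1: log(5.5/1) = 1.7047
  Outside zeros (-6) contribute nothing to the Jensen sum.
Sum over inside zeros: 1.8001.
I(r) = log|p(0)| + (inside sum) = 3.4012 + 1.8001 = 5.2013.
Note: since some zeros are outside |z| ≤ r, the simplified n·log(r) form does NOT apply — only the inside zeros contribute.

I(r) ≈ 5.2013.


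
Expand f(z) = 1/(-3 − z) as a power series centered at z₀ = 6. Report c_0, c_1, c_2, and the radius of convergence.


Let w = z − z₀, so z = z₀ + w.
Then -3 − z = -3 − (z₀ + w) = (-3 − z₀) − w = -9 − w.
f(z) = 1/(-9 − w) = (1/(-9)) · 1/(1 − w/(-9)) = Σ_{n≥0} w^n / (-9)^(n+1).
So c_n = 1/(-9)^(n+1):
  c_0 = 1/(-9)^1 = -1/9.
  c_1 = 1/(-9)^2 = 1/81.
  c_2 = 1/(-9)^3 = -1/729.
The series is valid for |w/d| < 1, i.e. |z − z₀| < |d|.
Radius of convergence: R = |-3 − z₀| = |-9| = 9 (distance from z₀ to the singularity z = -3).

c_0 = -1/9, c_1 = 1/81, c_2 = -1/729; R = 9.


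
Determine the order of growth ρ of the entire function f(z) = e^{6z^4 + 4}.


|e^{6z^4 + 4}| = e^{Re(6·z^4) + 4} ≤ e^{6|z|^4 + 4} = e^{6r^4 + 4} on |z| = r, so ρ ≤ 4. Choosing z on |z|=r so that 6·z^4 is real positive (always possible by picking arg z appropriately) gives |f(z)| = e^{6r^4 + 4}, matching the bound. The additive constant 4 does not affect log log M(r) ~ 4·log r. Hence ρ = 4.
Therefore ρ = 4.

Order ρ = 4.


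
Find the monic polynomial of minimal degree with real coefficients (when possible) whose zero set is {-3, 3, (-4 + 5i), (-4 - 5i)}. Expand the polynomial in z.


The polynomial is p(z) = ∏_{α ∈ S} (z − α), where S = {-3, 3, (-4 + 5i), (-4 - 5i)}.
Expanding the product yields: p(z) = z^4 + 8·z^3 + 32·z^2 -72·z -369.
Note conjugate pairs combine to real quadratics: (z − (-4+5i))(z − (-4−5i)) = z² + 8z + 41.
The resulting polynomial has degree 4 and real coefficients as required.

p(z) = z^4 + 8·z^3 + 32·z^2 -72·z -369.


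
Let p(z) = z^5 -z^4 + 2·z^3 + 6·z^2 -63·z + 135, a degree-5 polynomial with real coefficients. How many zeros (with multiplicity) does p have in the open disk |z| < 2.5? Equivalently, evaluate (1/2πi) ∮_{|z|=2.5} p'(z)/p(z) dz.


The zeros of p are: -3, (0 + 3i), (0 - 3i), (2 + 1i), (2 - 1i).
Their magnitudes are: 3, 3, 3, 2.236, 2.236.
Zeros with |z| < R = 2.5: (2 + 1i), (2 - 1i).
Count = 2.
By the argument principle, (1/2πi) ∮_{|z|=R} p'(z)/p(z) dz equals exactly this count.

Number of zeros inside |z| < 2.5: 2.


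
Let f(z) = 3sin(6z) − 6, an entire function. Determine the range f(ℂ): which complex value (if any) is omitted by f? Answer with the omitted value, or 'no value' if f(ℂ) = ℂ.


Little Picard bounds the complement of f(ℂ) to at most one point.
sin is entire and surjective onto ℂ: for every w ∈ ℂ, sin(ζ) = w has a solution ζ ∈ ℂ (e.g., via the complex inverse arcsin). With ζ = 6z this gives z = ζ/(6). Then 3·sin(6z) takes every value in 3·ℂ = ℂ, and adding -6 is a bijection of ℂ. So f is surjective and omits no value. (Note: only on the real line is sin bounded by [−1, 1].)

Omitted value: no value.


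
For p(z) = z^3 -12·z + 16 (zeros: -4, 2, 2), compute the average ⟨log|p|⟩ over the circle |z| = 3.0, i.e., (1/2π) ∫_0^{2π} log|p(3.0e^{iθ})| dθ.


Zeros: -4, 2, 2; r = 3.0.
Inside |z| < r: 2, 2. Outside (|z| ≥ r): -4.
p(0) = 16, so log|p(0)| = log(16) = 2.7726.
Apply Jensen: I(r) = log|p(0)| + Σ_k log(r/|z_k|), summed over zeros inside |z| < r.
  log(r/|z_k|) for z_k = 2: log(3.0/2) = 0.4055
  log(r/|z_k|) for z_k = 2: log(3.0/2) = 0.4055
  Outside zeros (-4) contribute nothing to the Jensen sum.
Sum over inside zeros: 0.8109.
I(r) = log|p(0)| + (inside sum) = 2.7726 + 0.8109 = 3.5835.
Note: since some zeros are outside |z| ≤ r, the simplified n·log(r) form does NOT apply — only the inside zeros contribute.

I(r) ≈ 3.5835.


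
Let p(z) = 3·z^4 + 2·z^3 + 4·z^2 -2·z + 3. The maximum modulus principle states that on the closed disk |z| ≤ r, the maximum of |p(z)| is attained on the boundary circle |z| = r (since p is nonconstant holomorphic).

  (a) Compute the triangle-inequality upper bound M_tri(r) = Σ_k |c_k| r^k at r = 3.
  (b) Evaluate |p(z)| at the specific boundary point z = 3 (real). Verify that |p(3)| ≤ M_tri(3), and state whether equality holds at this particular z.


Coefficients: c_0 = 3, c_1 = -2, c_2 = 4, c_3 = 2, c_4 = 3. Radius r = 3.
Part (a). Triangle bound: M_tri(r) = Σ_k |c_k| r^k
  = |3|·3^0 + |-2|·3^1 + |4|·3^2 + |2|·3^3 + |3|·3^4
  = 3 + 6 + 36 + 54 + 243 = 342.
This bounds M(r) := max_{|z|=r} |p(z)| from above; equality holds iff all terms c_k z^k can be made to align in phase at a single z on |z|=r.
Part (b). At z = 3 (real, on the circle |z| = r):
  p(3) = (3)·3^0 + (-2)·3^1 + (4)·3^2 + (2)·3^3 + (3)·3^4 = 330.
  |p(3)| = 330.
Check: |p(3)| = 330 ≤ 342 = M_tri(3). ✓ Equality does not hold at z = 3 (the coefficients have mixed signs, so the terms do not all align in phase there).

M_tri(3) = 342; |p(3)| = 330; equality at z=3: no.


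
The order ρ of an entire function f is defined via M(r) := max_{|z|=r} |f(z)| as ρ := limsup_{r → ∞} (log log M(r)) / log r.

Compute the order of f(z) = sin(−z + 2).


sin(w) is a linear combination of e^{iw} and e^{−iw} (or e^w, e^{−w} in the hyperbolic case), so |sin(w)| ≤ e^{|w|}. With w = −z + 2, |w| ≤ 1|z| + 2 = 1r + 2 on |z| = r, giving M(r) ≤ e^{1r + 2}, so ρ ≤ 1. On a suitable ray (z = it for sin/cos; z = t for sinh/cosh, t real → ∞), |sin(−z + 2)| grows like e^{1|t|}/2, so ρ ≥ 1. Hence ρ = 1.
Therefore ρ = 1.

Order ρ = 1.


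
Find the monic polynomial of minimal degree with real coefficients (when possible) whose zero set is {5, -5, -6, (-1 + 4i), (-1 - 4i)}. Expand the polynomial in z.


The polynomial is p(z) = ∏_{α ∈ S} (z − α), where S = {5, -5, -6, (-1 + 4i), (-1 - 4i)}.
Expanding the product yields: p(z) = z^5 + 8·z^4 + 4·z^3 -98·z^2 -725·z -2550.
Note conjugate pairs combine to real quadratics: (z − (-1+4i))(z − (-1−4i)) = z² + 2z + 17.
The resulting polynomial has degree 5 and real coefficients as required.

p(z) = z^5 + 8·z^4 + 4·z^3 -98·z^2 -725·z -2550.


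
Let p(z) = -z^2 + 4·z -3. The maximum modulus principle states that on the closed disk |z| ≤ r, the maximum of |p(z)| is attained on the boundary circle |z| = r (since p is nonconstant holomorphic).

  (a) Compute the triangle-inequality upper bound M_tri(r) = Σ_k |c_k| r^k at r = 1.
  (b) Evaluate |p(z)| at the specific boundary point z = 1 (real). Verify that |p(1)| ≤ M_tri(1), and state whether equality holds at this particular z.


Coefficients: c_0 = -3, c_1 = 4, c_2 = -1. Radius r = 1.
Part (a). Triangle bound: M_tri(r) = Σ_k |c_k| r^k
  = |-3|·1^0 + |4|·1^1 + |-1|·1^2
  = 3 + 4 + 1 = 8.
This bounds M(r) := max_{|z|=r} |p(z)| from above; equality holds iff all terms c_k z^k can be made to align in phase at a single z on |z|=r.
Part (b). At z = 1 (real, on the circle |z| = r):
  p(1) = (-3)·1^0 + (4)·1^1 + (-1)·1^2 = 0.
  |p(1)| = 0.
Check: |p(1)| = 0 ≤ 8 = M_tri(1). ✓ Equality does not hold at z = 1 (the coefficients have mixed signs, so the terms do not all align in phase there).

M_tri(1) = 8; |p(1)| = 0; equality at z=1: no.


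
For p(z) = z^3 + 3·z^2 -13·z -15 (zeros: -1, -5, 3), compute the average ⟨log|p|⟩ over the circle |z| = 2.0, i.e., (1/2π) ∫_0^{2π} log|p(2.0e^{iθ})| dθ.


Zeros: -5, -1, 3; r = 2.0.
Inside |z| < r: -1. Outside (|z| ≥ r): -5, 3.
p(0) = -15, so log|p(0)| = log(15) = 2.7081.
Apply Jensen: I(r) = log|p(0)| + Σ_k log(r/|z_k|), summed over zeros inside |z| < r.
  log(r/|z_k|) for z_k = -1: log(2.0/1) = 0.6931
  Outside zeros (-5, 3) contribute nothing to the Jensen sum.
Sum over inside zeros: 0.6931.
I(r) = log|p(0)| + (inside sum) = 2.7081 + 0.6931 = 3.4012.
Note: since some zeros are outside |z| ≤ r, the simplified n·log(r) form does NOT apply — only the inside zeros contribute.

I(r) ≈ 3.4012.


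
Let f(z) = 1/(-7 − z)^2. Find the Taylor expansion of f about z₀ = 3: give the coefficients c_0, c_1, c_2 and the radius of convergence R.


Let w = z − z₀, so z = z₀ + w.
Then -7 − z = -7 − (z₀ + w) = (-7 − z₀) − w = -10 − w.
f(z) = 1/(-10 − w)^2 = (1/(-10)^2) · (1 − w/(-10))^{−2}.
By the binomial series (1−u)^{−2} = Σ_{n≥0} C(n+1, 1) u^n for |u|<1, with u = w/(-10):
  c_n = C(n+1, 1) / (-10)^(n+2).
  c_0 = 1/(-10)^2 = 1/100.
  c_1 = 2/(-10)^3 = -1/500.
  c_2 = 3/(-10)^4 = 3/10000.
The series is valid for |w/d| < 1, i.e. |z − z₀| < |d|.
Radius of convergence: R = |-7 − z₀| = |-10| = 10 (distance from z₀ to the singularity z = -7).

c_0 = 1/100, c_1 = -1/500, c_2 = 3/10000; R = 10.


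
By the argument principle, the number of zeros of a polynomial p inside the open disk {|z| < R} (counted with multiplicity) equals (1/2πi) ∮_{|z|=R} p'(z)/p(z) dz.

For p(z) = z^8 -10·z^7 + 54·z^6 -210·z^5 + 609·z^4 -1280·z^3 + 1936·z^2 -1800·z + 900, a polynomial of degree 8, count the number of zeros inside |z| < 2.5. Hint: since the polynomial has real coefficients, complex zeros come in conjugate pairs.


The zeros of p are: (1 + 2i), (1 - 2i), (0 + 3i), (0 - 3i), (1 + 1i), (1 - 1i), (3 + 1i), (3 - 1i).
Their magnitudes are: 2.236, 2.236, 3, 3, 1.414, 1.414, 3.162, 3.162.
Zeros with |z| < R = 2.5: (1 + 2i), (1 - 2i), (1 + 1i), (1 - 1i).
Count = 4.
By the argument principle, (1/2πi) ∮_{|z|=R} p'(z)/p(z) dz equals exactly this count.

Number of zeros inside |z| < 2.5: 4.


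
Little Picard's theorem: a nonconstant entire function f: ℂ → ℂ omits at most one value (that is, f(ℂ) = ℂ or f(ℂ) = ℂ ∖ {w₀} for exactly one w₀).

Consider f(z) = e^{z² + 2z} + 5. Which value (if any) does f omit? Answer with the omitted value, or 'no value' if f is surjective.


Little Picard bounds the complement of f(ℂ) to at most one point.
The exponent g(z) = z² + 2z is a nonconstant polynomial, hence surjective onto ℂ. So e^{g(z)} takes every value in {e^w : w ∈ ℂ} = ℂ ∖ {0}. Adding 5 shifts the range to ℂ ∖ {5}. f omits exactly 5.

Omitted value: 5.
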